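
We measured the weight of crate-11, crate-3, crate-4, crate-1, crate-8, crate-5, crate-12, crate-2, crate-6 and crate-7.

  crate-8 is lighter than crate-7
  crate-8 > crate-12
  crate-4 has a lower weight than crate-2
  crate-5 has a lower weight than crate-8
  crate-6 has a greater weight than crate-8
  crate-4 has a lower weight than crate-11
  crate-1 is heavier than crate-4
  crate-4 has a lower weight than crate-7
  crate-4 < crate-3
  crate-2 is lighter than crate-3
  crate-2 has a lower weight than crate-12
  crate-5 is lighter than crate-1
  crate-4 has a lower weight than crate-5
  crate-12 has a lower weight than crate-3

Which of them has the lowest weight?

crate-4

Chaining upward from crate-4: directly above it, crate-2, crate-5, crate-3, crate-1, crate-7, crate-11; then crate-12, crate-8; then crate-6.
That covers every other element, and nothing is given below crate-4, so crate-4 is the lowest weight.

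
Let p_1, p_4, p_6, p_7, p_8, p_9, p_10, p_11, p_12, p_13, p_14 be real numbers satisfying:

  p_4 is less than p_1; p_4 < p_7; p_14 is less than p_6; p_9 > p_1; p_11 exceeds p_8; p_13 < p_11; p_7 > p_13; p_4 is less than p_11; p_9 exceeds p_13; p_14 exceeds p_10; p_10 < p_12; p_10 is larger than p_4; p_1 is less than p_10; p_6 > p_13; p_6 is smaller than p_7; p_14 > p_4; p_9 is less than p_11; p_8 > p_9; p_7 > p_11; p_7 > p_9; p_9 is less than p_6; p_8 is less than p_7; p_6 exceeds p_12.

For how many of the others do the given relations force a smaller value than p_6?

Directly below p_6: p_13, p_14, p_9, p_12.
One step further: p_4, p_1, p_10 (7 so far).
No other element is forced below p_6 by the given relations, so the count is 7.

7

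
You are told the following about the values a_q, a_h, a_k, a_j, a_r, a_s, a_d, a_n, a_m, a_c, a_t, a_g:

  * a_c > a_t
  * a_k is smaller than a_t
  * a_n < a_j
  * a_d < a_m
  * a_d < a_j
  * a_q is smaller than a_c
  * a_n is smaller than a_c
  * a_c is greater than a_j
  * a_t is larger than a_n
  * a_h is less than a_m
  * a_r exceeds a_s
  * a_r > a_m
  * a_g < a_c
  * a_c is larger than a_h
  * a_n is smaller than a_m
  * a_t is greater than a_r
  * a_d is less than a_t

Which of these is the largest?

a_c

Chaining downward from a_c: directly below it, a_h, a_n, a_j, a_q, a_g, a_t; then a_d, a_r, a_k; then a_s, a_m.
That covers every other element, and nothing is given above a_c, so a_c is the largest.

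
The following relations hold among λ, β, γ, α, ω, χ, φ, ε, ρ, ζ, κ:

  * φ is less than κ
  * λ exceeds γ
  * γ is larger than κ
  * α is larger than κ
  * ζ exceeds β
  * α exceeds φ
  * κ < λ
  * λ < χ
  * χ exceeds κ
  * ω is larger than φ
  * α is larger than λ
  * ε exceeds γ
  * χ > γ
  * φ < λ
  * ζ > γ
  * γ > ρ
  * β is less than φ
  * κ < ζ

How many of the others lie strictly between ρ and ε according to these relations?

1

Chaining upward from ρ reaches: γ, λ, χ, ζ, α.
Chaining downward from ε reaches: β, φ, κ, γ.
Strictly between ρ and ε are those in both lists: γ — 1 element.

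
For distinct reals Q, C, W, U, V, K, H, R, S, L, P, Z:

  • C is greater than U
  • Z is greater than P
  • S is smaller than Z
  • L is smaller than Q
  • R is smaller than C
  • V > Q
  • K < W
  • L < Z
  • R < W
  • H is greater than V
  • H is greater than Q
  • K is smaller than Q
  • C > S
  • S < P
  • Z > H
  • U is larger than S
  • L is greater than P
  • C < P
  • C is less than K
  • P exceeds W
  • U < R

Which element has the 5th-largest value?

L

Piecing the relations together gives one ordering: S < U < R < C < K < W < P < L < Q < V < H < Z.
Counting 5 from the largest end gives L.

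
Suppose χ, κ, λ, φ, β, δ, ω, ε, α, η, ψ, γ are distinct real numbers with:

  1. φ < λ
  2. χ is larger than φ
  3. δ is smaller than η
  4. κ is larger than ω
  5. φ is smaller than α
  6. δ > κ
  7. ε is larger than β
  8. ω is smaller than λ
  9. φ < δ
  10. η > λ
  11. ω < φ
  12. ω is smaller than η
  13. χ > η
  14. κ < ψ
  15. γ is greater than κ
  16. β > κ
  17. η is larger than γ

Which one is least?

ω

Chaining upward from ω: directly above it, φ, λ, κ, η; then ψ, γ, β, δ, α, χ; then ε.
That covers every other element, and nothing is given below ω, so ω is the least.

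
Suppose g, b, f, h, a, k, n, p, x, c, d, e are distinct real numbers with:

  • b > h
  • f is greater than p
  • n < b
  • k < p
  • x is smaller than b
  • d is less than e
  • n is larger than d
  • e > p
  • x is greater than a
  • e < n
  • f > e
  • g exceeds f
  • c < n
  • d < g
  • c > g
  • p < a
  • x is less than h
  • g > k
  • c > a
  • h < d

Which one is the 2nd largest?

n

Piecing the relations together gives one ordering: k < p < a < x < h < d < e < f < g < c < n < b.
Counting 2 from the largest end gives n.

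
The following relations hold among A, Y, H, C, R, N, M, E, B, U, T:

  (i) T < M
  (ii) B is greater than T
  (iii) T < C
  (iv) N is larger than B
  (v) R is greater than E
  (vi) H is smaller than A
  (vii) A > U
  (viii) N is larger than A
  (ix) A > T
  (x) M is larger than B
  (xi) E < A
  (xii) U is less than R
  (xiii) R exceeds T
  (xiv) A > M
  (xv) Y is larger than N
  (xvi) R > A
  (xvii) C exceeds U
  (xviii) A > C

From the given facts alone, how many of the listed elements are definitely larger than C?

The elements the relations force above C are A, N, R, Y — no chain reaches any other.
That is 4.

4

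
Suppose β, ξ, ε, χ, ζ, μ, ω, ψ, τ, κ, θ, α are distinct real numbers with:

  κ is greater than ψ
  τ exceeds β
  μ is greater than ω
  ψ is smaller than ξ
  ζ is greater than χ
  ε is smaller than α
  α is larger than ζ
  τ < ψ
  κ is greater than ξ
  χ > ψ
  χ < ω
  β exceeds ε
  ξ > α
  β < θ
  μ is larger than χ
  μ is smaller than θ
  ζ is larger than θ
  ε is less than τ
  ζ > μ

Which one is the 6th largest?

μ

Chaining the given pairs: ε < β < τ < ψ < χ < ω < μ < θ < ζ < α < ξ < κ.
The 6th largest is μ.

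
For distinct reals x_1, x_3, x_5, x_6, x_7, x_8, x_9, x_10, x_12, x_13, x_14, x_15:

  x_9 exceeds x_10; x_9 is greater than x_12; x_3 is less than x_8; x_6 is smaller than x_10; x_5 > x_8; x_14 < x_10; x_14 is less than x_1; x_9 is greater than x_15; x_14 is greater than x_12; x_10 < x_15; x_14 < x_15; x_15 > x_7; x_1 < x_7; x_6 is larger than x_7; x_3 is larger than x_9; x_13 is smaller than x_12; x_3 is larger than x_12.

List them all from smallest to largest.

Nothing is placed below x_13, so it is least; from there x_13 < x_12; x_12 < x_14; x_14 < x_1; x_1 < x_7; x_7 < x_6; x_6 < x_10; x_10 < x_15; x_15 < x_9; x_9 < x_3; x_3 < x_8; x_8 < x_5, each given directly.

x_13 < x_12 < x_14 < x_1 < x_7 < x_6 < x_10 < x_15 < x_9 < x_3 < x_8 < x_5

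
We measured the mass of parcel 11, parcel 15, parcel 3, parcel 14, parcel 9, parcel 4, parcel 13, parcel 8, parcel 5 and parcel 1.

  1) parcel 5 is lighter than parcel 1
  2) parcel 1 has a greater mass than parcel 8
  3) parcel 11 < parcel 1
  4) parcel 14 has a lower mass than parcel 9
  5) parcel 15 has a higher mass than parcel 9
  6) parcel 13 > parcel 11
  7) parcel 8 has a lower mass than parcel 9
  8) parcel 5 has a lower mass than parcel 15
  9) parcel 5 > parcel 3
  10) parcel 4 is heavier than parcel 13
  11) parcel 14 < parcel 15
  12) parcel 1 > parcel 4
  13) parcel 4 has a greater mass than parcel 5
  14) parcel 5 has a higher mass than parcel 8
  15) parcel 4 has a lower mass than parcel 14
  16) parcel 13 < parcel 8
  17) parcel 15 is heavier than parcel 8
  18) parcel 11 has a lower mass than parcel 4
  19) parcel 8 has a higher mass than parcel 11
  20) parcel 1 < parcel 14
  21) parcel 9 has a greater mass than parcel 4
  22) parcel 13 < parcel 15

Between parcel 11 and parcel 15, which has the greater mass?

parcel 11 < parcel 13 and parcel 13 < parcel 8 give parcel 11 < parcel 8.
Then parcel 8 < parcel 5 extends the chain to parcel 5.
Then parcel 5 < parcel 4 extends the chain to parcel 4.
With parcel 4 < parcel 1: parcel 11 < parcel 13 < parcel 8 < parcel 5 < parcel 4 < parcel 1.
Then parcel 1 < parcel 14 extends the chain to parcel 14.
With parcel 14 < parcel 9: parcel 11 < parcel 13 < parcel 8 < parcel 5 < parcel 4 < parcel 1 < parcel 14 < parcel 9.
With parcel 9 < parcel 15: parcel 11 < parcel 13 < parcel 8 < parcel 5 < parcel 4 < parcel 1 < parcel 14 < parcel 9 < parcel 15.
So parcel 11 < parcel 15; parcel 15 is the heavier of the two.

parcel 15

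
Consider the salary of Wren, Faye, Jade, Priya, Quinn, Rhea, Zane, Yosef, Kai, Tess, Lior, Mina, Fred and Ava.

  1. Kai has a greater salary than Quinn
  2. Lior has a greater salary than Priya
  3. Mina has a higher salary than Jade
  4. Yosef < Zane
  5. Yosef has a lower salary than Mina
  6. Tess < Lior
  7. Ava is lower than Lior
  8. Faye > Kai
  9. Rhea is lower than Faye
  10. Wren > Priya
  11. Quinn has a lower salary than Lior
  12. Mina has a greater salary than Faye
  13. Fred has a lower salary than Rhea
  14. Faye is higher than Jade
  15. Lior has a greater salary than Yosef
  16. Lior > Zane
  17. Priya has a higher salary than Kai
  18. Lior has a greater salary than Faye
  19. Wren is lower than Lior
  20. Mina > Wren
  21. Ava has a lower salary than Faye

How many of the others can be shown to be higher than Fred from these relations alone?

From Fred the given relations immediately reach Rhea.
From those, Faye — 2 in total.
From those, Lior, Mina — 4 in total.
No other element is forced above Fred by the given relations, so the count is 4.

4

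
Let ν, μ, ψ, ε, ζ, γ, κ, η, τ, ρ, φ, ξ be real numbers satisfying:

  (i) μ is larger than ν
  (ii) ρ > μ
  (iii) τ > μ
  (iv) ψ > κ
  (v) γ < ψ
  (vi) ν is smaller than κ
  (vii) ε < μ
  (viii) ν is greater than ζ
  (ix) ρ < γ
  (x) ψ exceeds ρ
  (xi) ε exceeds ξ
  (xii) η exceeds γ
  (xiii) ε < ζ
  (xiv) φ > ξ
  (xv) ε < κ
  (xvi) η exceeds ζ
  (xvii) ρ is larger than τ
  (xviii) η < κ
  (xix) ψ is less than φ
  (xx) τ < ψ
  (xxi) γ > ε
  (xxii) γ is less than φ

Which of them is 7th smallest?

ρ

The consecutive relations fix a unique order: ξ < ε < ζ < ν < μ < τ < ρ < γ < η < κ < ψ < φ.
The 7th smallest is ρ.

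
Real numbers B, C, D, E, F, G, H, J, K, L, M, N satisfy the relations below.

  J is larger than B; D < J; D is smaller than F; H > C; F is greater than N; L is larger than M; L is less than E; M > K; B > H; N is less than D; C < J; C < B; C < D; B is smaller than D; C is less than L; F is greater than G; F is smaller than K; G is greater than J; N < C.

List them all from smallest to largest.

Nothing is placed below N, so it is least; from there N < C; C < H; H < B; B < D; D < J; J < G; G < F; F < K; K < M; M < L; L < E, each given directly.

N < C < H < B < D < J < G < F < K < M < L < E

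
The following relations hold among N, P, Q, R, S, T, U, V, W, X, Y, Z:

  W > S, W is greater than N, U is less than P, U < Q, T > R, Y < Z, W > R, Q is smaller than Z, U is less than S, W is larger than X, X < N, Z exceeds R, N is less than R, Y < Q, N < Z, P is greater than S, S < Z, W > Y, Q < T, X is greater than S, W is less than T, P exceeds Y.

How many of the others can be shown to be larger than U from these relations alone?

The elements the relations force above U are S, X, N, Q, R, Z, P, W, T — no chain reaches any other.
That is 9.

9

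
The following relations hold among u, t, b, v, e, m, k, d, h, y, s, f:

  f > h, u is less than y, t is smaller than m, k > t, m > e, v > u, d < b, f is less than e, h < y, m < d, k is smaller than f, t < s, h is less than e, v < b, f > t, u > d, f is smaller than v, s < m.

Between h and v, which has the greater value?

The relevant relations are h < f; f < e; e < m; m < d; d < u; u < v.
Chaining these gives h < f < e < m < d < u < v.
So h < v; v is the larger of the two.

v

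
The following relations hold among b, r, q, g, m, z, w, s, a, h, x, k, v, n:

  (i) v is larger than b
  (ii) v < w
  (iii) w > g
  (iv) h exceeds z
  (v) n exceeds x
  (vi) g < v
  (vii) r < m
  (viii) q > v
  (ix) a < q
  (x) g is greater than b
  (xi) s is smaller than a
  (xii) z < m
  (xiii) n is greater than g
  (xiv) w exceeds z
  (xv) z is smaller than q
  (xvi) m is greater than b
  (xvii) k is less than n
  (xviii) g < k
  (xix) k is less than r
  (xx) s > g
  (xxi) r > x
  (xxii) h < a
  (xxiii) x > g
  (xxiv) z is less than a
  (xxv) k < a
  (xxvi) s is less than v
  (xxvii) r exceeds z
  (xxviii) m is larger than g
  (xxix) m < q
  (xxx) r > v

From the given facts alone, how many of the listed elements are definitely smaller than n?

The elements the relations force below n are b, g, k, x — no chain reaches any other.
That is 4.

4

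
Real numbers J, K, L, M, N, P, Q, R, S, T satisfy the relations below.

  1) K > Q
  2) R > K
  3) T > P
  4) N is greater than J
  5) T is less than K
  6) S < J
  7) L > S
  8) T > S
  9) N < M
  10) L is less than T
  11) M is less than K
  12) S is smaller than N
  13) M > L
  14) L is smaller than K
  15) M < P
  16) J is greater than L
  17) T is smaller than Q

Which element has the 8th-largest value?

J

Piecing the relations together gives one ordering: S < L < J < N < M < P < T < Q < K < R.
The 8th largest is J.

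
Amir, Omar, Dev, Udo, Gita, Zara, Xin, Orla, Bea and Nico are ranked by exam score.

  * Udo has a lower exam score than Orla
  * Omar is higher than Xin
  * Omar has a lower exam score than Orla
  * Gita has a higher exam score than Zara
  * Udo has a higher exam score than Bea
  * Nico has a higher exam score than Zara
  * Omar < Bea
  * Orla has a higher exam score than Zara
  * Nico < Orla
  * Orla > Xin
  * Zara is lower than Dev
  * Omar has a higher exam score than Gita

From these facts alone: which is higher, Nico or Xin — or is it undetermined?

Following every chain through Xin: above Xin we get Omar, Bea, Udo, Orla.
Nico is not reached, and no chain runs the other way from Nico to Xin.
So the given relations leave the order of Xin and Nico undetermined.

undetermined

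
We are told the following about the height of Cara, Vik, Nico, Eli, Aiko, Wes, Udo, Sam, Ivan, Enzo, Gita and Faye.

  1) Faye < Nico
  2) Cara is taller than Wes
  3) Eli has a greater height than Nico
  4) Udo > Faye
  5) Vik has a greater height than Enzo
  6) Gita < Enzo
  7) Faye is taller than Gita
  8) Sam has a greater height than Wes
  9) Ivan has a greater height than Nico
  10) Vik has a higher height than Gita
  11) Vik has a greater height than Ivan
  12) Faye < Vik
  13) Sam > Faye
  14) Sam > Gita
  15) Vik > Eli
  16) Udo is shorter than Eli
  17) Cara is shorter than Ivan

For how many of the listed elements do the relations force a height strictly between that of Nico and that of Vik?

2

Chaining upward from Nico reaches: Ivan, Eli.
Chaining downward from Vik reaches: Gita, Wes, Cara, Faye, Udo, Ivan, Eli, Enzo.
Strictly between Nico and Vik are those in both lists: Ivan, Eli — 2 elements.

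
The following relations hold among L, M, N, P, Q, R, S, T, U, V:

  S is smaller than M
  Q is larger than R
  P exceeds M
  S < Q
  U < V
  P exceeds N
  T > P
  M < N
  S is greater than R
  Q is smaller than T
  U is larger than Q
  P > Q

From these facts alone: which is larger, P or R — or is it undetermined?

P

The relevant relations are R < S; S < M; M < N; N < P.
Chaining these gives R < S < M < N < P.
So P is larger.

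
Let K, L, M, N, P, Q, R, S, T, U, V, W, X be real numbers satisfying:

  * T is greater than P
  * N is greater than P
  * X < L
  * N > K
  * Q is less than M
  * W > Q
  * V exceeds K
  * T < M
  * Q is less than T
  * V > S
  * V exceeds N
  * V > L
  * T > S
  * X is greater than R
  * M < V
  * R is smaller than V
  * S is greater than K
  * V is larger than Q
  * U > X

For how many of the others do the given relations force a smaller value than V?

From V the given relations immediately reach R, Q, K, N, L, S, M.
From those, X, P, T — 10 in total.
Nothing else is reachable below V; 10 in all.

10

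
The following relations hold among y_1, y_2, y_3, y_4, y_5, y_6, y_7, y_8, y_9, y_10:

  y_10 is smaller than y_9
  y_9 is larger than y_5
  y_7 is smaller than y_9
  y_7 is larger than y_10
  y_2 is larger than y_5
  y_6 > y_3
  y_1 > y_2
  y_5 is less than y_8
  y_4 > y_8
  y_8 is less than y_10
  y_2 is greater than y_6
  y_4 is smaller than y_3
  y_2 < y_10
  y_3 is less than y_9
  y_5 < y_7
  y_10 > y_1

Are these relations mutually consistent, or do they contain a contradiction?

The single ordering y_5 < y_8 < y_4 < y_3 < y_6 < y_2 < y_1 < y_10 < y_7 < y_9 satisfies every listed relation, so no contradiction arises.

consistent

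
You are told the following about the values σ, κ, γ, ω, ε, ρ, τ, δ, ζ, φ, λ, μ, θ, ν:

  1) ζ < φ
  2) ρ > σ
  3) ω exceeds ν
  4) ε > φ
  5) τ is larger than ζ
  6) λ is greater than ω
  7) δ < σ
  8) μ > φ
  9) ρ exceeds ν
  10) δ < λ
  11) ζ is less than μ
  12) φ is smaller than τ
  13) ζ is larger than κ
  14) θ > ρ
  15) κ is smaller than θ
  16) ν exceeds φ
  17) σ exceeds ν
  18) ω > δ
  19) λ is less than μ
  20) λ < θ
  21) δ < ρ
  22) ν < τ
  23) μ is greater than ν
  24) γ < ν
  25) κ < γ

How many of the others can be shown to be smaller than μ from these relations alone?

From μ the given relations immediately reach ζ, φ, ν, λ.
From those, κ, δ, γ, ω — 8 in total.
No other element is forced below μ by the given relations, so the count is 8.

8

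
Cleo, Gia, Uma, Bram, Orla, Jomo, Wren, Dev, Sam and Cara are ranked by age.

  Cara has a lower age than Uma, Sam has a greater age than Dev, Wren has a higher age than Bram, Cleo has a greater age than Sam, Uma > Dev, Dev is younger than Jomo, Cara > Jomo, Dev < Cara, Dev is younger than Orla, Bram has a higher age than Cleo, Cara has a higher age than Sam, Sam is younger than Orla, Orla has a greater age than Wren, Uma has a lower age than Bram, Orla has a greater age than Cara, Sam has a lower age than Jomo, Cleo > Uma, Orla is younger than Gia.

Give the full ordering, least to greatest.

Nothing is placed below Dev, so it is least; from there Dev < Sam; Sam < Jomo; Jomo < Cara; Cara < Uma; Uma < Cleo; Cleo < Bram; Bram < Wren; Wren < Orla; Orla < Gia, each given directly.

Dev < Sam < Jomo < Cara < Uma < Cleo < Bram < Wren < Orla < Gia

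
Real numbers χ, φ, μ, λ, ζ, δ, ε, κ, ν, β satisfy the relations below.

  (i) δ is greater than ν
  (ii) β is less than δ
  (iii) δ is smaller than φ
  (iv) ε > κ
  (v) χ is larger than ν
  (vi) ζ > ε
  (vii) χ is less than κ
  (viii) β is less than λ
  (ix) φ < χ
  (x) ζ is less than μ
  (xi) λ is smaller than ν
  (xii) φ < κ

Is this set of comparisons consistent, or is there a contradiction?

Every relation is compatible with β < λ < ν < δ < φ < χ < κ < ε < ζ < μ; the set is consistent.

consistent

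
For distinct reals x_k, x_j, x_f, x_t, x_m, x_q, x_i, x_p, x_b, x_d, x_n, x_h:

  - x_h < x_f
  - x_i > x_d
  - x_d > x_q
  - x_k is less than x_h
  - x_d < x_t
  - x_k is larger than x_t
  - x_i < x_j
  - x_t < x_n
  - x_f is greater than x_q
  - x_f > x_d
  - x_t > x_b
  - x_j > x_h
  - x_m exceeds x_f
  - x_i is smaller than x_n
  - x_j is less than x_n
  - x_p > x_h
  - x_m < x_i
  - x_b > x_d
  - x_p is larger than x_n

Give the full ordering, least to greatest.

x_q < x_d < x_b < x_t < x_k < x_h < x_f < x_m < x_i < x_j < x_n < x_p

Nothing is placed below x_q, so it is least; from there x_q < x_d; x_d < x_b; x_b < x_t; x_t < x_k; x_k < x_h; x_h < x_f; x_f < x_m; x_m < x_i; x_i < x_j; x_j < x_n; x_n < x_p, each given directly.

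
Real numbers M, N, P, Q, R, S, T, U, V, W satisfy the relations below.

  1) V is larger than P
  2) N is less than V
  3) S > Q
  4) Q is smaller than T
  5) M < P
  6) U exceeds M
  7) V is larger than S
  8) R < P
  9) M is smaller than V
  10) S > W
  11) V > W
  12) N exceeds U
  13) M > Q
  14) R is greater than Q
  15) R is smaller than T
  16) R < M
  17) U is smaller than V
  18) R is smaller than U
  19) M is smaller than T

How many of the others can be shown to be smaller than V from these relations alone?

8

From V the given relations immediately reach W, M, P, U, S, N.
From those, Q, R — 8 in total.
Nothing else is reachable below V; 8 in all.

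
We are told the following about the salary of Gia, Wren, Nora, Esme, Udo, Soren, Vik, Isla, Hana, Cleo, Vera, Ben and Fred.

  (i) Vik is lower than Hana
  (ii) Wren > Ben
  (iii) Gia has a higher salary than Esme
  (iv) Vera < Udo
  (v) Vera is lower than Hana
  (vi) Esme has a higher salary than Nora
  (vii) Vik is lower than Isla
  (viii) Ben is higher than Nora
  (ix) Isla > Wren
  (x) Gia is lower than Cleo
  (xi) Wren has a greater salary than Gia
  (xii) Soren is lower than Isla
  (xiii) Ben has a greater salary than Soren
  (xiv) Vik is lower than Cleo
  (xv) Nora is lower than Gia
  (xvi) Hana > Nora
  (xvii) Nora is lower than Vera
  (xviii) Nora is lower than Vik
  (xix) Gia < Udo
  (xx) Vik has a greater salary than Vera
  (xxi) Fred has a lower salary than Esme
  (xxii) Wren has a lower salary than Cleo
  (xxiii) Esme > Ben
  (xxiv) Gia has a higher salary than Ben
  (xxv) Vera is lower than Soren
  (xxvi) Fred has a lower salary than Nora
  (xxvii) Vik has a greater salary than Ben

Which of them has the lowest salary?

Fred

Chaining upward from Fred: directly above it, Nora, Esme; then Vera, Ben, Vik, Gia, Hana; then Soren, Udo, Wren, Isla, Cleo.
That covers every other element, and nothing is given below Fred, so Fred is the lowest salary.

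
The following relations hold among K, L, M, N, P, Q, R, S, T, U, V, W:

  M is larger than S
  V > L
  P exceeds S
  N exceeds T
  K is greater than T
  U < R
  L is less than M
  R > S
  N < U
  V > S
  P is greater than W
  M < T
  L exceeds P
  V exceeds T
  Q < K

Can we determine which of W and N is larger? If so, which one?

N

W < P < L < M < T < N, by transitivity through P, L, M, T.
So N is larger.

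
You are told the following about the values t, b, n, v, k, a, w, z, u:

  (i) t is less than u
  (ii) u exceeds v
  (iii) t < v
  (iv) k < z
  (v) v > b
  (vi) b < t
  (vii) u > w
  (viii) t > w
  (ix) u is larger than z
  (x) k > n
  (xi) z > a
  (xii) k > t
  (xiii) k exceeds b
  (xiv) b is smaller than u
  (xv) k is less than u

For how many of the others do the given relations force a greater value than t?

The elements the relations force above t are v, k, z, u — no chain reaches any other.
That is 4.

4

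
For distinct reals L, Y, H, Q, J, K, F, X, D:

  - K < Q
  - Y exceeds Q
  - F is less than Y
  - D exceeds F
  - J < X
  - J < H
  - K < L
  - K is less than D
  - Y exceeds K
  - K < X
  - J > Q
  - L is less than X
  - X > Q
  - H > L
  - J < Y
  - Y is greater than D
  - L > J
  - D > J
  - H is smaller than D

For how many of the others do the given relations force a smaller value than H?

4

Directly below H: J, L.
One step further: K, Q (4 so far).
Nothing else is reachable below H; 4 in all.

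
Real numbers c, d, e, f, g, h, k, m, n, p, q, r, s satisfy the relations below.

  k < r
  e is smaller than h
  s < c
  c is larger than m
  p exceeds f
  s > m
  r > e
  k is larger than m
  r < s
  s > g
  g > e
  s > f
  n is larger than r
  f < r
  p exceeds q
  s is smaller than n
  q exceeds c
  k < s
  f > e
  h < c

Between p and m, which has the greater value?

The relevant relations are m < k; k < r; r < s; s < c; c < q; q < p.
Together: m < k < r < s < c < q < p.
So m < p; p is the larger of the two.

p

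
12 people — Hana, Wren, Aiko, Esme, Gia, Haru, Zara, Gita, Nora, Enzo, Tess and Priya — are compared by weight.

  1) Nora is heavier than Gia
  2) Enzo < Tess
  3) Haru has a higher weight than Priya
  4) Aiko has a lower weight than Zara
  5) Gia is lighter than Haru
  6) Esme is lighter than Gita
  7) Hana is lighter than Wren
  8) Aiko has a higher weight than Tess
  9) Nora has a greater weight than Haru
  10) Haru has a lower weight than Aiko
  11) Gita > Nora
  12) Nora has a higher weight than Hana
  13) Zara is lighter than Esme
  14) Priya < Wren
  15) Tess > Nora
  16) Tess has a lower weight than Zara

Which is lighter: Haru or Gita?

The relevant relations are Haru < Nora; Nora < Tess; Tess < Aiko; Aiko < Zara; Zara < Esme; Esme < Gita.
Chaining these gives Haru < Nora < Tess < Aiko < Zara < Esme < Gita.
So Haru < Gita; Haru is the lighter of the two.

Haru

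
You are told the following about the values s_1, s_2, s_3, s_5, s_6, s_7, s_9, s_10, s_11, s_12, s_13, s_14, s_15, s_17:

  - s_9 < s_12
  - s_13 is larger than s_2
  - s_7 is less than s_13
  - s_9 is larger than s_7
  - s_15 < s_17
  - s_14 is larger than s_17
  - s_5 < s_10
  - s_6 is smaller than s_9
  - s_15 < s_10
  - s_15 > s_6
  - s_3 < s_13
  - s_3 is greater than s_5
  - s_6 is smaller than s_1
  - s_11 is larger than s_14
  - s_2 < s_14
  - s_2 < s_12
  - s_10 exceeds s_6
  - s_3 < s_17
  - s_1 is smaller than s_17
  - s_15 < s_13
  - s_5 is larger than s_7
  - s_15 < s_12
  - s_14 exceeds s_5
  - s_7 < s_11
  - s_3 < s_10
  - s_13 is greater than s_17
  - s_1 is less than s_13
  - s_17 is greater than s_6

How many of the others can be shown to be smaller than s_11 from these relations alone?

From s_11 the given relations immediately reach s_7, s_14.
From those, s_2, s_5, s_17 — 5 in total.
From those, s_6, s_3, s_1, s_15 — 9 in total.
Nothing else is reachable below s_11; 9 in all.

9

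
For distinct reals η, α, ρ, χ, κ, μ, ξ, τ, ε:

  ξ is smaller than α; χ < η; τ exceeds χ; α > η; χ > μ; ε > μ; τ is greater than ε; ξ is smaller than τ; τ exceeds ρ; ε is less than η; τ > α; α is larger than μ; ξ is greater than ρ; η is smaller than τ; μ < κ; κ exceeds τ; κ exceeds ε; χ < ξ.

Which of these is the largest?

μ is not greatest since μ < χ; χ is not greatest since χ < ξ; ε is not greatest since ε < η; ρ is not greatest since ρ < τ; η is not greatest since η < α; ξ is not greatest since ξ < τ; α is not greatest since α < τ; τ is not greatest since τ < κ.
Only κ has nothing above it, so κ is the largest.

κ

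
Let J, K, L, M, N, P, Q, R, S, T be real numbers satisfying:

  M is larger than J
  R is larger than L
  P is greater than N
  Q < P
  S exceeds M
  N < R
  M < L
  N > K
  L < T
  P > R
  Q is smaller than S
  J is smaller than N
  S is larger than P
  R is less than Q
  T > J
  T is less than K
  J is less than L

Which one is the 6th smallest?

N

The consecutive relations fix a unique order: J < M < L < T < K < N < R < Q < P < S.
The 6th smallest is N.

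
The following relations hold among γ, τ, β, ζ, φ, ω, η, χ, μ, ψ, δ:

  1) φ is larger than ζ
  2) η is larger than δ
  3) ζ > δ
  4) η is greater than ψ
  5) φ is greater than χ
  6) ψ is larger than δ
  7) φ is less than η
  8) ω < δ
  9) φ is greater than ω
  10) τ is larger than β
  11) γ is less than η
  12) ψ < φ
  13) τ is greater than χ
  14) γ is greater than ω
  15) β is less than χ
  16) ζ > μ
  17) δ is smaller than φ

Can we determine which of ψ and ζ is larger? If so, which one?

undetermined

Following every chain through ψ: above ψ we get φ, η; below ψ we get ω, δ.
ζ is not reached, and no chain runs the other way from ζ to ψ.
So the given relations leave the order of ψ and ζ undetermined.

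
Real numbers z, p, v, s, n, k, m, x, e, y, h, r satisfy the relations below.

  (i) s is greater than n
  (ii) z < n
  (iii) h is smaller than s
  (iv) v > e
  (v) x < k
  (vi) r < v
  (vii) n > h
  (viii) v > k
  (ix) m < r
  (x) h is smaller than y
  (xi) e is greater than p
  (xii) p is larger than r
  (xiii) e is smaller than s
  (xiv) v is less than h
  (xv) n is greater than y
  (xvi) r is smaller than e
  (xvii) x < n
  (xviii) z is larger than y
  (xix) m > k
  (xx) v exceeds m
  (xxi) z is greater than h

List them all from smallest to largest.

x < k < m < r < p < e < v < h < y < z < n < s

Nothing is placed below x, so it is least; from there x < k; k < m; m < r; r < p; p < e; e < v; v < h; h < y; y < z; z < n; n < s, each given directly.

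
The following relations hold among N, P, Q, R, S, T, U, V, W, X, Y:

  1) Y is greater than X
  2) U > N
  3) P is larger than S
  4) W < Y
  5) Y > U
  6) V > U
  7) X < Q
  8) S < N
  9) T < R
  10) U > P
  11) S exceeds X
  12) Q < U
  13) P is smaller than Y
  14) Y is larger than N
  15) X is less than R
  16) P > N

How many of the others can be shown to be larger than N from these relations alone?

The elements the relations force above N are P, U, V, Y — no chain reaches any other.
That is 4.

4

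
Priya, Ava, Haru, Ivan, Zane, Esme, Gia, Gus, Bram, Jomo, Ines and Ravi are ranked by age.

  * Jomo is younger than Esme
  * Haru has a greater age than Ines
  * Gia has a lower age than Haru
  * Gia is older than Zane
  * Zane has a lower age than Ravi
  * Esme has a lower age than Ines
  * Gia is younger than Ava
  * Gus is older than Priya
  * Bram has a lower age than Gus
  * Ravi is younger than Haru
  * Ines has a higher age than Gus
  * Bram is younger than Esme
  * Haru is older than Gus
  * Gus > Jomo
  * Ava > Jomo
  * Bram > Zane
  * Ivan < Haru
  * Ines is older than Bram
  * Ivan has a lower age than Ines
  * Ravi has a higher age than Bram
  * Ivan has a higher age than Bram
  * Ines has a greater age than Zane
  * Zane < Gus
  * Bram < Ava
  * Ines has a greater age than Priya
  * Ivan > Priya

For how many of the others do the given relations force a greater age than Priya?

Directly above Priya: Ivan, Gus, Ines.
One step further: Haru (4 so far).
Nothing else is reachable above Priya; 4 in all.

4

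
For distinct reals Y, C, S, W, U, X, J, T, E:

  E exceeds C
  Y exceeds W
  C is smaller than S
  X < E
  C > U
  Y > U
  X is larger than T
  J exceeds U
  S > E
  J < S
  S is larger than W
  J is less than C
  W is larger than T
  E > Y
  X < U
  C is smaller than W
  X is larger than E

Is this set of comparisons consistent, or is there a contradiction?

Chaining the given relations yields X < U < J < C < W < Y < E, so X < E. But one relation states E < X. These cannot both hold.

inconsistent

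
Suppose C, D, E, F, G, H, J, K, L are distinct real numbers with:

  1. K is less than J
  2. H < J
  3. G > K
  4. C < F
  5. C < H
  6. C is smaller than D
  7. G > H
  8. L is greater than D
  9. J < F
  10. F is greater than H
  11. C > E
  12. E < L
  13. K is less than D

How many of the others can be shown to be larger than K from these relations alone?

The elements the relations force above K are J, D, L, G, F — no chain reaches any other.
That is 5.

5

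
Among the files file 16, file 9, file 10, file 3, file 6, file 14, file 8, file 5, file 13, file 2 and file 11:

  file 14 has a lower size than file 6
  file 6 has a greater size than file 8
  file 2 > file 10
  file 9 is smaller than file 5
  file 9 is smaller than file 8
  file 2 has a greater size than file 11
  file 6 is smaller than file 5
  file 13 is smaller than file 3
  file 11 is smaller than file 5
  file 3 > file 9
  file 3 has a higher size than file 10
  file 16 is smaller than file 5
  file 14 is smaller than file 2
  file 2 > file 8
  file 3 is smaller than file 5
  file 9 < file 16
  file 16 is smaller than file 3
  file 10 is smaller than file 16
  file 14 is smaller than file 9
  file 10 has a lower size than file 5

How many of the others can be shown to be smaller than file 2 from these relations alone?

5

Directly below file 2: file 14, file 11, file 10, file 8.
One step further: file 9 (5 so far).
Nothing else is reachable below file 2; 5 in all.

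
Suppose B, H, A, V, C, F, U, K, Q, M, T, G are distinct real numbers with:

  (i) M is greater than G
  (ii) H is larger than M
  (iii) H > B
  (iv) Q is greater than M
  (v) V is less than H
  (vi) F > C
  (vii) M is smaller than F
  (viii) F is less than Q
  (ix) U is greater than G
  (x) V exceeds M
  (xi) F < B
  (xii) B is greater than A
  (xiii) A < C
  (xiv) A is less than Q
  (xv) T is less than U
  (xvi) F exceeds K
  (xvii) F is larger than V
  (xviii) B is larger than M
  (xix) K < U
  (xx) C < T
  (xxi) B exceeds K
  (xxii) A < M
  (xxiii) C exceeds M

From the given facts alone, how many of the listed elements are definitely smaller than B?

Directly below B: K, A, M, F.
One step further: G, C, V (7 so far).
No other element is forced below B by the given relations, so the count is 7.

7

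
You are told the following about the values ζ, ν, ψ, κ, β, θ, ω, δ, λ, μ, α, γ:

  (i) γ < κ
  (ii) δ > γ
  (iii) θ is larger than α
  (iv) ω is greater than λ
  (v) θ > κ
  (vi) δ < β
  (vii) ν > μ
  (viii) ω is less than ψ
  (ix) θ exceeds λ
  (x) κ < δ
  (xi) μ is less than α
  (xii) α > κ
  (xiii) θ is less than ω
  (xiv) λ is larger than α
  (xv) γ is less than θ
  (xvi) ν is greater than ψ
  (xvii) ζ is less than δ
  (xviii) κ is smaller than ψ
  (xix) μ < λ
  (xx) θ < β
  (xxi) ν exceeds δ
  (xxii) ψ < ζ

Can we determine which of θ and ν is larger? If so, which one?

Link the given pairs in sequence: θ < ω; ω < ψ; ψ < ζ; ζ < δ; δ < ν.
Together: θ < ω < ψ < ζ < δ < ν.
So ν is larger.

ν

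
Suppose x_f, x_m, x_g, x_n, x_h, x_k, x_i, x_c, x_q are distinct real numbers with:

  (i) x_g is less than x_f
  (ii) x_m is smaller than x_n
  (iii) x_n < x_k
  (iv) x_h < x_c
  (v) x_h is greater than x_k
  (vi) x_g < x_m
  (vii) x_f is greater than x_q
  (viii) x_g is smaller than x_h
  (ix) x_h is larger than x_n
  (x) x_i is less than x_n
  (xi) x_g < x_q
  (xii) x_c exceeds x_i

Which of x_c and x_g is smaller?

x_g

x_g < x_m and x_m < x_n give x_g < x_n.
With x_n < x_k: x_g < x_m < x_n < x_k.
With x_k < x_h: x_g < x_m < x_n < x_k < x_h.
Then x_h < x_c extends the chain to x_c.
So x_g < x_c; x_g is the smaller of the two.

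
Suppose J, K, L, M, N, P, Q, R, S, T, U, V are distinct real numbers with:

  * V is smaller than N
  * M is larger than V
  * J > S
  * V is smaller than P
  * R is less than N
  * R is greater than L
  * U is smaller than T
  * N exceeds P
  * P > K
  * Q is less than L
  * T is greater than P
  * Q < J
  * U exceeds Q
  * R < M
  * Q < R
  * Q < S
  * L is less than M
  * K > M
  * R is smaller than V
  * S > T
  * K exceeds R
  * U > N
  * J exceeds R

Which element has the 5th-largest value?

N

The consecutive relations fix a unique order: Q < L < R < V < M < K < P < N < U < T < S < J.
The 5th largest is N.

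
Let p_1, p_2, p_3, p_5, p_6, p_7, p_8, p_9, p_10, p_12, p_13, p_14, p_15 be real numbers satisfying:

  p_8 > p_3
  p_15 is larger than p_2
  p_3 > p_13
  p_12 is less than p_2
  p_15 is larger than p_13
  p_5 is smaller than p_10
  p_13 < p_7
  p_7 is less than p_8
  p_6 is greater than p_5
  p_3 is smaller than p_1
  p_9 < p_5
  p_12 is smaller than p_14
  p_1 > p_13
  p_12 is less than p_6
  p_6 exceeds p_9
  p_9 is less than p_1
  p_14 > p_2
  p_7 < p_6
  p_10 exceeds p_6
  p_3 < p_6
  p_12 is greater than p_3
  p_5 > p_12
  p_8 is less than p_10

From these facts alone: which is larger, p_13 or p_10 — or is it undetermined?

p_13 < p_3 and p_3 < p_12 give p_13 < p_12.
With p_12 < p_5: p_13 < p_3 < p_12 < p_5.
With p_5 < p_6: p_13 < p_3 < p_12 < p_5 < p_6.
Then p_6 < p_10 extends the chain to p_10.
So p_10 is larger.

p_10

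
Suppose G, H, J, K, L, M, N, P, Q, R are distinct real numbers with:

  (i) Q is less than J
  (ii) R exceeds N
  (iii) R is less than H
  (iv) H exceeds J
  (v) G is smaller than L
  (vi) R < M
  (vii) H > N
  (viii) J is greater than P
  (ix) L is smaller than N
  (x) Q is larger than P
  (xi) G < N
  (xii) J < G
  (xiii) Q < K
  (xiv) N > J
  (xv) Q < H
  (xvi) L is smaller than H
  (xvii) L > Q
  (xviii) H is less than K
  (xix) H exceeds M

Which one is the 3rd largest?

Piecing the relations together gives one ordering: P < Q < J < G < L < N < R < M < H < K.
Counting 3 from the largest end gives M.

M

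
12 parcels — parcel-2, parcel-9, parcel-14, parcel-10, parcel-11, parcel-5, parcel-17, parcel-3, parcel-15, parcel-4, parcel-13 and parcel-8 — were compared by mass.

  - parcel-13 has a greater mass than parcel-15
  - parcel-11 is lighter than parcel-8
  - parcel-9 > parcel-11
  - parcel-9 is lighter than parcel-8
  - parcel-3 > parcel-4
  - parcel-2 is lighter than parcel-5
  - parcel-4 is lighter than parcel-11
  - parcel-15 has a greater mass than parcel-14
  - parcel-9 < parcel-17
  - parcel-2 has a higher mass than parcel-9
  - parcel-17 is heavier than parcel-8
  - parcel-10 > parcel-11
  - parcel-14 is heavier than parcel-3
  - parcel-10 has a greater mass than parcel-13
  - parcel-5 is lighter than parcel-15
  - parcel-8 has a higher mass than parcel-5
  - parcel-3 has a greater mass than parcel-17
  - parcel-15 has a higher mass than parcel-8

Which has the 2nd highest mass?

Chaining the given pairs: parcel-4 < parcel-11 < parcel-9 < parcel-2 < parcel-5 < parcel-8 < parcel-17 < parcel-3 < parcel-14 < parcel-15 < parcel-13 < parcel-10.
Counting 2 from the largest end gives parcel-13.

parcel-13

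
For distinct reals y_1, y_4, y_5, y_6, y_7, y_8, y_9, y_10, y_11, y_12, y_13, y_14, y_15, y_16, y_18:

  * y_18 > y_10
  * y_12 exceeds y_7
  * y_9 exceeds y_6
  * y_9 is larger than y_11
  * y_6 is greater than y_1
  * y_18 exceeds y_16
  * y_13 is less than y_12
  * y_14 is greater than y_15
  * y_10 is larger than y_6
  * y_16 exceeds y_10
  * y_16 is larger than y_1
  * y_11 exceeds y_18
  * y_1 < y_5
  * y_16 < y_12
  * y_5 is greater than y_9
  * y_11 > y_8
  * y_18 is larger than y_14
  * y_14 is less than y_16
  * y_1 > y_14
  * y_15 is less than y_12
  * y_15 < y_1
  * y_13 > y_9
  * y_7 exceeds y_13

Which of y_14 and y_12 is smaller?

Following the relations from y_14: y_14 < y_1 < y_6 < y_10 < y_16 < y_18 < y_11 < y_9 < y_13 < y_7 < y_12.
So y_14 < y_12; y_14 is the smaller of the two.

y_14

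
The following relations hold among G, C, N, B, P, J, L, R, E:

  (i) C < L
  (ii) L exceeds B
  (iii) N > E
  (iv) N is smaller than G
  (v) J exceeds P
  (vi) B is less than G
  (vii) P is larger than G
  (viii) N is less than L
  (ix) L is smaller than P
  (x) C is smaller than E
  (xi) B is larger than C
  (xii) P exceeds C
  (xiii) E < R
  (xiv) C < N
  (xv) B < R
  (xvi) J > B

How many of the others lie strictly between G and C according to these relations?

The relations place C below G. An element lies strictly between them when it is forced above C and also forced below G.
Above C: {E, N, B, R, L, P, J}. Below G: {E, N, B}.
Intersection: {E, N, B} — 3.

3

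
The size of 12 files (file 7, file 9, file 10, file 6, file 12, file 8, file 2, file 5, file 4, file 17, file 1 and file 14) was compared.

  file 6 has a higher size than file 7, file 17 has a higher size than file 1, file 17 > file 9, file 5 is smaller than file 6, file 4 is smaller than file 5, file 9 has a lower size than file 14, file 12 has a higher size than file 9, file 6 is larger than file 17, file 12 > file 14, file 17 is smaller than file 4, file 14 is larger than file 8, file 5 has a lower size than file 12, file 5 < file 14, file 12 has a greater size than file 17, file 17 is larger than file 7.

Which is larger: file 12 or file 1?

file 12

file 1 < file 17 < file 4 < file 5 < file 14 < file 12, by transitivity through file 17, file 4, file 5, file 14.
So file 1 < file 12; file 12 is the larger of the two.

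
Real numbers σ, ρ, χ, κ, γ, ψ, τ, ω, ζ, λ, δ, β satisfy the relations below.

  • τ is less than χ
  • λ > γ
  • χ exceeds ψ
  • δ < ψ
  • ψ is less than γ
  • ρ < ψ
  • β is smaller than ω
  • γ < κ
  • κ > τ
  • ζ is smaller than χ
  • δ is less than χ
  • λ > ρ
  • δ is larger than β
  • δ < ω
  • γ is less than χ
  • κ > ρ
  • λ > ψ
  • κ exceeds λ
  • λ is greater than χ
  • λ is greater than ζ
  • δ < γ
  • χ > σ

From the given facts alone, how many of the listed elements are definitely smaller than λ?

9

The elements the relations force below λ are ρ, β, δ, ψ, γ, ζ, τ, σ, χ — no chain reaches any other.
That is 9.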